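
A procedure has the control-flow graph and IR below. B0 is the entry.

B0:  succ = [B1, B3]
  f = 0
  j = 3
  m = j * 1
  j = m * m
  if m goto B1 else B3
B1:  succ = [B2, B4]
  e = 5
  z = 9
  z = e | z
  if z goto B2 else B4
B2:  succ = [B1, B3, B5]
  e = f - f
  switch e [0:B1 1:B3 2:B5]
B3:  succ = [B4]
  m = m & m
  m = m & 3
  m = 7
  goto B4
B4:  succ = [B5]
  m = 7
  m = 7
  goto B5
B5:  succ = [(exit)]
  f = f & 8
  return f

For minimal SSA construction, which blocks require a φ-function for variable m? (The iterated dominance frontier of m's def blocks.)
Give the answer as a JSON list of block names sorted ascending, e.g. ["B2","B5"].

idom tree: B1←B0 B2←B1 B3←B0 B4←B0 B5←B0
Dom∩ at merges:
  B1: preds {B0,B2}: {B0} ∩ {B0,B1,B2} = {B0}; idom=B0
  B3: preds {B0,B2}: {B0} ∩ {B0,B1,B2} = {B0}; idom=B0
  B4: preds {B1,B3}: {B0,B1} ∩ {B0,B3} = {B0}; idom=B0
  B5: preds {B2,B4}: {B0,B1,B2} ∩ {B0,B4} = {B0}; idom=B0

DF derivation:
  B1←B0: walk · to B0
  B1←B2: walk B2→B1 to B0
  B3←B0: walk · to B0
  B3←B2: walk B2→B1 to B0
  B4←B1: walk B1 to B0
  B4←B3: walk B3 to B0
  B5←B2: walk B2→B1 to B0
  B5←B4: walk B4 to B0
  B0 → ∅
  B1 → {B1,B3,B4,B5}
  B2 → {B1,B3,B5}
  B3 → {B4}
  B4 → {B5}
  B5 → ∅

φ for m: defs {B0,B3,B4}
  DF⁺ = {B4,B5}

Answer: ["B4", "B5"]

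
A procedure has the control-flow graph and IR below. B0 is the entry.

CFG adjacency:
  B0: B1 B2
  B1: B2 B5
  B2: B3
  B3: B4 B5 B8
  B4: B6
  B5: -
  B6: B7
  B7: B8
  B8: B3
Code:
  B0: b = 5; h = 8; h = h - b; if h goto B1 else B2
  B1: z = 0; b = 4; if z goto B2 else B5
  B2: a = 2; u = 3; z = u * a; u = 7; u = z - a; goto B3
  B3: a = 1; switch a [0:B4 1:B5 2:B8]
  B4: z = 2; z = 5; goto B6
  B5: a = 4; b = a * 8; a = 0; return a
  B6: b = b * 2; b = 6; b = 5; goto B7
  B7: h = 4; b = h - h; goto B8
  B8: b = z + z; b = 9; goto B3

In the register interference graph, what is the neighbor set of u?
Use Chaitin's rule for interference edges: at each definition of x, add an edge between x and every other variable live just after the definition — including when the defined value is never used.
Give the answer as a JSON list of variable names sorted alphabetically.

def/use:
  B0: {b,h} / ∅
  B1: {b,z} / ∅
  B2: {a,u,z} / ∅
  B3: {a} / ∅
  B4: {z} / ∅
  B5: {a,b} / ∅
  B6: {b} / {b}
  B7: {b,h} / ∅
  B8: {b} / {z}

Live sets:
  B0 li=∅ lo={b}
  B1 li=∅ lo={b}
  B2 li={b} lo={b,z}
  B3 li={b,z} lo={b,z}
  B4 li={b} lo={b,z}
  B5 li=∅ lo=∅
  B6 li={b,z} lo={z}
  B7 li={z} lo={z}
  B8 li={z} lo={b,z}

Interfere edges:
  a — {b,u,z}
  b — {a,h,u,z}
  h — {b,z}
  u — {a,b,z}
  z — {a,b,h,u}

N(u) = ["a", "b", "z"]

Answer: ["a", "b", "z"]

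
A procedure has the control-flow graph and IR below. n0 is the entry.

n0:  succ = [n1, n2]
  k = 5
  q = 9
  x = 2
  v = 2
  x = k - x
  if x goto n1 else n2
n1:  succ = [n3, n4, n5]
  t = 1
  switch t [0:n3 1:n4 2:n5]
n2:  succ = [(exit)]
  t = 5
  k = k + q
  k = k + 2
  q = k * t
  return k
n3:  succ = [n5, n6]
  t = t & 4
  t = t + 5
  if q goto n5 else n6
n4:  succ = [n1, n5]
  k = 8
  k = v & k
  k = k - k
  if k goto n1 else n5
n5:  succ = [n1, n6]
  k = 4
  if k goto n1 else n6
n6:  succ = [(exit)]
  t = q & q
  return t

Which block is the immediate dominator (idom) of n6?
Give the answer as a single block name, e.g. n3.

Answer: n1

Analysis:
idom tree: n1←n0 n2←n0 n3←n1 n4←n1 n5←n1 n6←n1
Join-block Dom:
  n1: preds {n0,n4,n5}: {n0} ∩ {n0,n1,n4} ∩ {n0,n1,n5} = {n0}; idom=n0
  n5: preds {n1,n3,n4}: {n0,n1} ∩ {n0,n1,n3} ∩ {n0,n1,n4} = {n0,n1}; idom=n1
  n6: preds {n3,n5}: {n0,n1,n3} ∩ {n0,n1,n5} = {n0,n1}; idom=n1

idom(n6) = n1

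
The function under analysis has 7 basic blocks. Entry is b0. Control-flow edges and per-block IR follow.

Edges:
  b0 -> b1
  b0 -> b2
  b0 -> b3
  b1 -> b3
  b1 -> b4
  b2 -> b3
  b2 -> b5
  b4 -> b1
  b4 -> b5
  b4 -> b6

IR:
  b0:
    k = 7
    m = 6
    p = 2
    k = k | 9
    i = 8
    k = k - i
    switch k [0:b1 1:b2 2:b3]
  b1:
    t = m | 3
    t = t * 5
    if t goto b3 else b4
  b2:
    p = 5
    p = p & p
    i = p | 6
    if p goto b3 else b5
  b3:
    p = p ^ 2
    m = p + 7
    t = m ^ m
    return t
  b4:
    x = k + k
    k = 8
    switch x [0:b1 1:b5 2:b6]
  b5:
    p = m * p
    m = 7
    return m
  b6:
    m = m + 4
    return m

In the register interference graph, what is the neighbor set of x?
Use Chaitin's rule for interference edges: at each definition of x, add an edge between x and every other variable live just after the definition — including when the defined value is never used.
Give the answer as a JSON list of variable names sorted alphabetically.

Per-block:
  b0 def {i,k,m,p} use ∅
  b1 def {t} use {m}
  b2 def {i,p} use ∅
  b3 def {m,p,t} use {p}
  b4 def {k,x} use {k}
  b5 def {m,p} use {m,p}
  b6 def {m} use {m}

Live sets:
  b0: in=∅ out={k,m,p}
  b1: in={k,m,p} out={k,m,p}
  b2: in={m} out={m,p}
  b3: in={p} out=∅
  b4: in={k,m,p} out={k,m,p}
  b5: in={m,p} out=∅
  b6: in={m} out=∅

Interference:
  i↔{k,m,p}
  k↔{i,m,p,t,x}
  m↔{i,k,p,t,x}
  p↔{i,k,m,t,x}
  t↔{k,m,p}
  x↔{k,m,p}

N(x) = ["k", "m", "p"]

Answer: ["k", "m", "p"]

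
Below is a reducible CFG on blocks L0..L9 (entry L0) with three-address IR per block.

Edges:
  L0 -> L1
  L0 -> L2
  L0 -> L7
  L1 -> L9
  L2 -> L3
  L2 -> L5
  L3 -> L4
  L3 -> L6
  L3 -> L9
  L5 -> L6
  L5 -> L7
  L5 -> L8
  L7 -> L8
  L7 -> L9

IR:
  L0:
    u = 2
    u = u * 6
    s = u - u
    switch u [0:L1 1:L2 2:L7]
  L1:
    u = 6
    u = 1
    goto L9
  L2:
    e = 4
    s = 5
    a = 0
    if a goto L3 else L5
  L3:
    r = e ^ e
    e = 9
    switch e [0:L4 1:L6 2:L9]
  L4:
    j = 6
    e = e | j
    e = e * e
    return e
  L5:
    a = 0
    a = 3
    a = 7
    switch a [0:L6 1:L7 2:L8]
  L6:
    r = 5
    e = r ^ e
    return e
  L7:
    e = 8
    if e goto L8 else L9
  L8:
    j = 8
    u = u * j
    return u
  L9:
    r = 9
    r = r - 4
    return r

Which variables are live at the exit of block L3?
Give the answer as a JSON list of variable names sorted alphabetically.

Block summaries:
  L0: {s,u} / ∅
  L1: {u} / ∅
  L2: {a,e,s} / ∅
  L3: {e,r} / {e}
  L4: {e,j} / {e}
  L5: {a} / ∅
  L6: {e,r} / {e}
  L7: {e} / ∅
  L8: {j,u} / {u}
  L9: {r} / ∅

Live sets:
  L0 li=∅ lo={u}
  L1 li=∅ lo=∅
  L2 li={u} lo={e,u}
  L3 li={e} lo={e}
  L4 li={e} lo=∅
  L5 li={e,u} lo={e,u}
  L6 li={e} lo=∅
  L7 li={u} lo={u}
  L8 li={u} lo=∅
  L9 li=∅ lo=∅

live-out(L3) = ["e"]

Answer: ["e"]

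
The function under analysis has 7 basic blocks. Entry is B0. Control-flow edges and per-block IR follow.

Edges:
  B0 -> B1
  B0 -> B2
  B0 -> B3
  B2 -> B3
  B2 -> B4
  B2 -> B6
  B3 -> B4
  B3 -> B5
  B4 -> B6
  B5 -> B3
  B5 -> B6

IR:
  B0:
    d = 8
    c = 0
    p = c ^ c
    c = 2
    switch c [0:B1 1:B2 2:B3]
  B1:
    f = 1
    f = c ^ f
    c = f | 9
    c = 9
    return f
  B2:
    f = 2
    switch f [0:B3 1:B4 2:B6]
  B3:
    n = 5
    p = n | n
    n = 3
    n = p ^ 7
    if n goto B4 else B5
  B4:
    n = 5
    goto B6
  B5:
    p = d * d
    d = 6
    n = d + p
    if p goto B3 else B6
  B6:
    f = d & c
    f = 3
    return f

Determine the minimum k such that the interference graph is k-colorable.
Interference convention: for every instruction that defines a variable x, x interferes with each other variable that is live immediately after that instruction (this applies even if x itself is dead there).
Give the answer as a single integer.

Block summaries:
  B0: {c,d,p} / ∅
  B1: {c,f} / {c}
  B2: {f} / ∅
  B3: {n,p} / ∅
  B4: {n} / ∅
  B5: {d,n,p} / {d}
  B6: {f} / {c,d}

Backward fixpoint:
  B0 li=∅ lo={c,d}
  B1 li={c} lo=∅
  B2 li={c,d} lo={c,d}
  B3 li={c,d} lo={c,d}
  B4 li={c,d} lo={c,d}
  B5 li={c,d} lo={c,d}
  B6 li={c,d} lo=∅

Interfere edges:
  c↔{d,f,n,p}
  d↔{c,f,n,p}
  f↔{c,d}
  n↔{c,d,p}
  p↔{c,d,n}

Chromatic number:
  clique {c,d,n,p} ⇒ need ≥ 4
  assign c→c0 d→c1 f→c2 n→c2 p→c3 — no edge inside a register ⇒ χ ≤ 4
  χ = 4

Answer: 4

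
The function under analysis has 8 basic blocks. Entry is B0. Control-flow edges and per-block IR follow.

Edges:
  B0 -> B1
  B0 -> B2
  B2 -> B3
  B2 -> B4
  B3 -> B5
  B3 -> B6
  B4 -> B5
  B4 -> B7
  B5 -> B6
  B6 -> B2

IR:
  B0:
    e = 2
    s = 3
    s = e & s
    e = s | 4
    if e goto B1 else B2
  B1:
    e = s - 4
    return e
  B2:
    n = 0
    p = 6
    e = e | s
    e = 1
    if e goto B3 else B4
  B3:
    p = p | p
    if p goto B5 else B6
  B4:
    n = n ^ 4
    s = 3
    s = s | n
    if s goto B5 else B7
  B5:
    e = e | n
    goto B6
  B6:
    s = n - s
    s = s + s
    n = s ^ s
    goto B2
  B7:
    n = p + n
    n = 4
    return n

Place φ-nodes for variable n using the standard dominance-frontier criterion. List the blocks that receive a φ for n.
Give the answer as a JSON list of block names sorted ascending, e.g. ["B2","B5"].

idom tree: B1←B0 B2←B0 B3←B2 B4←B2 B5←B2 B6←B2 B7←B4
Join-block Dom:
  B2: preds {B0,B6}: {B0} ∩ {B0,B2,B6} = {B0}; idom=B0
  B5: preds {B3,B4}: {B0,B2,B3} ∩ {B0,B2,B4} = {B0,B2}; idom=B2
  B6: preds {B3,B5}: {B0,B2,B3} ∩ {B0,B2,B5} = {B0,B2}; idom=B2

DF walk-up:
  B2←B0: walk · to B0
  B2←B6: walk B6→B2 to B0
  B5←B3: walk B3 to B2
  B5←B4: walk B4 to B2
  B6←B3: walk B3 to B2
  B6←B5: walk B5 to B2
  B0 → ∅
  B1 → ∅
  B2 → {B2}
  B3 → {B5,B6}
  B4 → {B5}
  B5 → {B6}
  B6 → {B2}
  B7 → ∅

φ for n: defs {B2,B4,B6,B7}
  DF⁺ = {B2,B5,B6}

Answer: ["B2", "B5", "B6"]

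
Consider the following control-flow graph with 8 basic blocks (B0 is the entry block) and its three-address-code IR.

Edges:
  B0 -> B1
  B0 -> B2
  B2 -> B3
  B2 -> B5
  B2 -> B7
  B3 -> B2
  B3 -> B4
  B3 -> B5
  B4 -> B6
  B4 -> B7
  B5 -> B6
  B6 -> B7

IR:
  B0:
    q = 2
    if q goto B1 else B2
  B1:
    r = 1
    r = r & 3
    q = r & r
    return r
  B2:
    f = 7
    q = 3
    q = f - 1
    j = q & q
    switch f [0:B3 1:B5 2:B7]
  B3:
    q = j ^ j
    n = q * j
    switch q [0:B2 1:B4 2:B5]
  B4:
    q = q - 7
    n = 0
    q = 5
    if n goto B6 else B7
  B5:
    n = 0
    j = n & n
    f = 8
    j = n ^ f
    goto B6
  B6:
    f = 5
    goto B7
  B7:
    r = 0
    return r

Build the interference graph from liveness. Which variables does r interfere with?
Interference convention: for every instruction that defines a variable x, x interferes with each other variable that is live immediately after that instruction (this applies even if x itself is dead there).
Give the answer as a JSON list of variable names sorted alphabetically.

def/use:
  B0 def {q} use ∅
  B1 def {q,r} use ∅
  B2 def {f,j,q} use ∅
  B3 def {n,q} use {j}
  B4 def {n,q} use {q}
  B5 def {f,j,n} use ∅
  B6 def {f} use ∅
  B7 def {r} use ∅

Liveness:
  B0: in=∅ out=∅
  B1: in=∅ out=∅
  B2: in=∅ out={j}
  B3: in={j} out={q}
  B4: in={q} out=∅
  B5: in=∅ out=∅
  B6: in=∅ out=∅
  B7: in=∅ out=∅

Interference:
  f: {j,n,q}
  j: {f,n,q}
  n: {f,j,q}
  q: {f,j,n,r}
  r: {q}

N(r) = ["q"]

Answer: ["q"]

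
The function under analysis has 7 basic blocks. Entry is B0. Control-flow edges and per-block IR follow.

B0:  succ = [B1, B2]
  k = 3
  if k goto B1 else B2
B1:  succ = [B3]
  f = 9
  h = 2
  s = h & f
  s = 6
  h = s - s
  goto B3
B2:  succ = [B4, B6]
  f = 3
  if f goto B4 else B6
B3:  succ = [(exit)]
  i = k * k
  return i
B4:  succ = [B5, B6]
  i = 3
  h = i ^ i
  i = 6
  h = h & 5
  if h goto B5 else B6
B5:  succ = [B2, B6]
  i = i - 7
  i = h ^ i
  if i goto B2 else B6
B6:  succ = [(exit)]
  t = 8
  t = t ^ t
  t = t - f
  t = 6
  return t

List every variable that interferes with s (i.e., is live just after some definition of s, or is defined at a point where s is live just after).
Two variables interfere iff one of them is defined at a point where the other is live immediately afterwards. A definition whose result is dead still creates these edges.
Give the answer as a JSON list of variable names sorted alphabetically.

Block summaries:
  B0: {k} / ∅
  B1: {f,h,s} / ∅
  B2: {f} / ∅
  B3: {i} / {k}
  B4: {h,i} / ∅
  B5: {i} / {h,i}
  B6: {t} / {f}

Live sets:
  live B0: ∅→{k}
  live B1: {k}→{k}
  live B2: ∅→{f}
  live B3: {k}→∅
  live B4: {f}→{f,h,i}
  live B5: {f,h,i}→{f}
  live B6: {f}→∅

Interference:
  f↔{h,i,k,t}
  h↔{f,i,k}
  i↔{f,h}
  k↔{f,h,s}
  s↔{k}
  t↔{f}

N(s) = ["k"]

Answer: ["k"]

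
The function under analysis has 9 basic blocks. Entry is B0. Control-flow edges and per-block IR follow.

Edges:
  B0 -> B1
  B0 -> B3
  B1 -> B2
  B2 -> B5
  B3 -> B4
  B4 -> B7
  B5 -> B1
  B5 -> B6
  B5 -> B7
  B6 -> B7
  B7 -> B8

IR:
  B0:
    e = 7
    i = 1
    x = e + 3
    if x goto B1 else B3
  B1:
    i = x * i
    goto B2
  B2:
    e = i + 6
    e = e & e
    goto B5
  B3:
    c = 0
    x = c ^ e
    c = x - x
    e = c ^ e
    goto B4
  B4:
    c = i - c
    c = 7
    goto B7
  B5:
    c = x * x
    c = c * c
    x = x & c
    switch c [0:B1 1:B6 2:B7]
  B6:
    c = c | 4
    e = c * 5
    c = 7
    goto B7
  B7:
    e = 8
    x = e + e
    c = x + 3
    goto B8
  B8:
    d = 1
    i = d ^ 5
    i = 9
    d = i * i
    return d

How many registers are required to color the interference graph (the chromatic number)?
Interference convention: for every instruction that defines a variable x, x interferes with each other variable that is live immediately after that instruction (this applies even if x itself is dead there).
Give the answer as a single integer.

Answer: 4

Working:
Block summaries:
  B0: def={e,i,x} ue=∅
  B1: def={i} ue={i,x}
  B2: def={e} ue={i}
  B3: def={c,e,x} ue={e}
  B4: def={c} ue={c,i}
  B5: def={c,x} ue={x}
  B6: def={c,e} ue={c}
  B7: def={c,e,x} ue=∅
  B8: def={d,i} ue=∅

Liveness:
  B0: in=∅ out={e,i,x}
  B1: in={i,x} out={i,x}
  B2: in={i,x} out={i,x}
  B3: in={e,i} out={c,i}
  B4: in={c,i} out=∅
  B5: in={i,x} out={c,i,x}
  B6: in={c} out=∅
  B7: in=∅ out=∅
  B8: in=∅ out=∅

Interference:
  c↔{e,i,x}
  d↔∅
  e↔{c,i,x}
  i↔{c,e,x}
  x↔{c,e,i}

Chromatic number:
  clique {c,e,i,x} ⇒ need ≥ 4
  assign c→r0 d→r0 e→r1 i→r2 x→r3 — no edge inside a register ⇒ χ ≤ 4
  χ = 4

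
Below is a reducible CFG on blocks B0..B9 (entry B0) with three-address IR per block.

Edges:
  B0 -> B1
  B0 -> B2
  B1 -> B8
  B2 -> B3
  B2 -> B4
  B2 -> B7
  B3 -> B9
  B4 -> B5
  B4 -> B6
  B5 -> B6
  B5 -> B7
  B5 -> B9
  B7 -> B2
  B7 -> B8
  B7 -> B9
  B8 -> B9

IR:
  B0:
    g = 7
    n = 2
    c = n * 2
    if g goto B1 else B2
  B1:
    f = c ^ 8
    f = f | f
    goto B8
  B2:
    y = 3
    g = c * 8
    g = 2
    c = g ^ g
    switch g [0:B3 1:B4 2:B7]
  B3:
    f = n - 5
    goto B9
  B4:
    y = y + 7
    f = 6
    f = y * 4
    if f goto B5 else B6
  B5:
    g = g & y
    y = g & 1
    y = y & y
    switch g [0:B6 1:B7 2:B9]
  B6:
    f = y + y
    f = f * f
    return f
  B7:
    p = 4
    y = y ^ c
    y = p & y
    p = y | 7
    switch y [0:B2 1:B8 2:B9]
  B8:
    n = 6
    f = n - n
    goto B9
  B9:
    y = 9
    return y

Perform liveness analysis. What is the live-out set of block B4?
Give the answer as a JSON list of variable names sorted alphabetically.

def/use:
  B0: {c,g,n} / ∅
  B1: {f} / {c}
  B2: {c,g,y} / {c}
  B3: {f} / {n}
  B4: {f,y} / {y}
  B5: {g,y} / {g,y}
  B6: {f} / {y}
  B7: {p,y} / {c,y}
  B8: {f,n} / ∅
  B9: {y} / ∅

Liveness:
  B0 li=∅ lo={c,n}
  B1 li={c} lo=∅
  B2 li={c,n} lo={c,g,n,y}
  B3 li={n} lo=∅
  B4 li={c,g,n,y} lo={c,g,n,y}
  B5 li={c,g,n,y} lo={c,n,y}
  B6 li={y} lo=∅
  B7 li={c,n,y} lo={c,n}
  B8 li=∅ lo=∅
  B9 li=∅ lo=∅

live-out(B4) = ["c", "g", "n", "y"]

Answer: ["c", "g", "n", "y"]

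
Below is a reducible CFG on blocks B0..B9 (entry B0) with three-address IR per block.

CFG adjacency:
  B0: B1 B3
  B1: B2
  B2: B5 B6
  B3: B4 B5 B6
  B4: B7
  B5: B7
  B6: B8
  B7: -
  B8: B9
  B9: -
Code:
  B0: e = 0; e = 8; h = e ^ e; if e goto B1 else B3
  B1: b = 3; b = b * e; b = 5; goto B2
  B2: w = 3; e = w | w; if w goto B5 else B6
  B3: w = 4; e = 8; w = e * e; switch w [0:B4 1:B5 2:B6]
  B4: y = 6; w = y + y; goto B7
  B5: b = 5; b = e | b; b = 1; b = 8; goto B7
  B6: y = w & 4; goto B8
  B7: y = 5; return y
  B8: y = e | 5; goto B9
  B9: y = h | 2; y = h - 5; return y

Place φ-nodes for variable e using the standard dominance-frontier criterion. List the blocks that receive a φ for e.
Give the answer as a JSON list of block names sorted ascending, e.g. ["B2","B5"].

idom tree: B1←B0 B2←B1 B3←B0 B4←B3 B5←B0 B6←B0 B7←B0 B8←B6 B9←B8
Dom∩ at merges:
  B5: preds {B2,B3}: {B0,B1,B2} ∩ {B0,B3} = {B0}; idom=B0
  B6: preds {B2,B3}: {B0,B1,B2} ∩ {B0,B3} = {B0}; idom=B0
  B7: preds {B4,B5}: {B0,B3,B4} ∩ {B0,B5} = {B0}; idom=B0

DF derivation:
  join B5 pred B2: B2→B1 stop@B0
  join B5 pred B3: B3 stop@B0
  join B6 pred B2: B2→B1 stop@B0
  join B6 pred B3: B3 stop@B0
  join B7 pred B4: B4→B3 stop@B0
  join B7 pred B5: B5 stop@B0
  B0 → ∅
  B1 → {B5,B6}
  B2 → {B5,B6}
  B3 → {B5,B6,B7}
  B4 → {B7}
  B5 → {B7}
  B6 → ∅
  B7 → ∅
  B8 → ∅
  B9 → ∅

φ for e: defs {B0,B2,B3}
  DF⁺ = {B5,B6,B7}

Answer: ["B5", "B6", "B7"]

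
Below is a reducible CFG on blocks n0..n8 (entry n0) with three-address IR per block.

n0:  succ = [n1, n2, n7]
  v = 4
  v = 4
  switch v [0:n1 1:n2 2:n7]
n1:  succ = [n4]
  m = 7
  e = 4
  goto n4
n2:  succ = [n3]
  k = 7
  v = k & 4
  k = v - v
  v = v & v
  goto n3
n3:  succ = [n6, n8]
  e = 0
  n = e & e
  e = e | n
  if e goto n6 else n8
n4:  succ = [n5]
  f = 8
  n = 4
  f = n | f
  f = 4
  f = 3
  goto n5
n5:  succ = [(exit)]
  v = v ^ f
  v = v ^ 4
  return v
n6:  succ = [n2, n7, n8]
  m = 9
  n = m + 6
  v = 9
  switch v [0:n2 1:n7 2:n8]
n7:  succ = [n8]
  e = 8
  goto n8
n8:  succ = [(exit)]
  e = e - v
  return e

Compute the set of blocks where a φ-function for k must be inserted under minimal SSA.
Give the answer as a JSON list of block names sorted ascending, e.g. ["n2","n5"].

Answer: ["n2", "n7", "n8"]

Working:
idom tree: n1←n0 n2←n0 n3←n2 n4←n1 n5←n4 n6←n3 n7←n0 n8←n0
Dom at joins:
  n2: preds {n0,n6}: {n0} ∩ {n0,n2,n3,n6} = {n0}; idom=n0
  n7: preds {n0,n6}: {n0} ∩ {n0,n2,n3,n6} = {n0}; idom=n0
  n8: preds {n3,n6,n7}: {n0,n2,n3} ∩ {n0,n2,n3,n6} ∩ {n0,n7} = {n0}; idom=n0

Frontier:
  n2←n0: walk · to n0
  n2←n6: walk n6→n3→n2 to n0
  n7←n0: walk · to n0
  n7←n6: walk n6→n3→n2 to n0
  n8←n3: walk n3→n2 to n0
  n8←n6: walk n6→n3→n2 to n0
  n8←n7: walk n7 to n0
  n0 → ∅
  n1 → ∅
  n2 → {n2,n7,n8}
  n3 → {n2,n7,n8}
  n4 → ∅
  n5 → ∅
  n6 → {n2,n7,n8}
  n7 → {n8}
  n8 → ∅

φ for k: defs {n2}
  DF⁺ = {n2,n7,n8}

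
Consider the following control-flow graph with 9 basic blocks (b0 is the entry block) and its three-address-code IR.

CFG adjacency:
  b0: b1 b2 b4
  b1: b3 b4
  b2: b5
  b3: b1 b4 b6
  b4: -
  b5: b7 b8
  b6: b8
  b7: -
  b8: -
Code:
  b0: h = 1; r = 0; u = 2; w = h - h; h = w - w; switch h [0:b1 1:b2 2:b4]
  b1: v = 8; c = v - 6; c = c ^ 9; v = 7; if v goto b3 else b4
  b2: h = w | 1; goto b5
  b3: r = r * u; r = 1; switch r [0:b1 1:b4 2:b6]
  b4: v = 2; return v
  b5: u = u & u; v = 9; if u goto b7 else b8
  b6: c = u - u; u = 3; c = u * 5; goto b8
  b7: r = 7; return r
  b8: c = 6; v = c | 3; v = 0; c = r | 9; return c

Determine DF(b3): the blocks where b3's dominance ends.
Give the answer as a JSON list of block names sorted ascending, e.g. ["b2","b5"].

Answer: ["b1", "b4", "b8"]

Analysis:
idom tree: b1←b0 b2←b0 b3←b1 b4←b0 b5←b2 b6←b3 b7←b5 b8←b0
Join-block Dom:
  b1: preds {b0,b3}: {b0} ∩ {b0,b1,b3} = {b0}; idom=b0
  b4: preds {b0,b1,b3}: {b0} ∩ {b0,b1} ∩ {b0,b1,b3} = {b0}; idom=b0
  b8: preds {b5,b6}: {b0,b2,b5} ∩ {b0,b1,b3,b6} = {b0}; idom=b0

DF walk-up:
  join b1 pred b0: · stop@b0
  join b1 pred b3: b3→b1 stop@b0
  join b4 pred b0: · stop@b0
  join b4 pred b1: b1 stop@b0
  join b4 pred b3: b3→b1 stop@b0
  join b8 pred b5: b5→b2 stop@b0
  join b8 pred b6: b6→b3→b1 stop@b0
  DF(b0)=∅
  DF(b1)={b1,b4,b8}
  DF(b2)={b8}
  DF(b3)={b1,b4,b8}
  DF(b4)=∅
  DF(b5)={b8}
  DF(b6)={b8}
  DF(b7)=∅
  DF(b8)=∅

DF(b3) = ["b1", "b4", "b8"]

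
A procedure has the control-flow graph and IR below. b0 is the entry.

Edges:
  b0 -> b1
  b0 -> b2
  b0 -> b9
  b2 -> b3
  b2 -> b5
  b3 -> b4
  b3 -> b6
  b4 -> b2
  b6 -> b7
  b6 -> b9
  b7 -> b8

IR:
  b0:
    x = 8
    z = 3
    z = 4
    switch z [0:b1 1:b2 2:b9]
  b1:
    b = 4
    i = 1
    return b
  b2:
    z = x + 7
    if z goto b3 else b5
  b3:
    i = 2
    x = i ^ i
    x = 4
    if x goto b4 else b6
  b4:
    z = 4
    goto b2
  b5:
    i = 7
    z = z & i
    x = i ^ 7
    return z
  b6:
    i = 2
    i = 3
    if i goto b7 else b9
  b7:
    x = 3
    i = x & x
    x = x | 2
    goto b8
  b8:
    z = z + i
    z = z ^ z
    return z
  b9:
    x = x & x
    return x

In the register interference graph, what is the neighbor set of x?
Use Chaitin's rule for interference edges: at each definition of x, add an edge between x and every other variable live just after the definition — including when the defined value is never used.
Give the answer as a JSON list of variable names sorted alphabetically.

Answer: ["i", "z"]

Analysis:
Block summaries:
  b0: def={x,z} ue=∅
  b1: def={b,i} ue=∅
  b2: def={z} ue={x}
  b3: def={i,x} ue=∅
  b4: def={z} ue=∅
  b5: def={i,x,z} ue={z}
  b6: def={i} ue=∅
  b7: def={i,x} ue=∅
  b8: def={z} ue={i,z}
  b9: def={x} ue={x}

Live sets:
  live b0: ∅→{x}
  live b1: ∅→∅
  live b2: {x}→{z}
  live b3: {z}→{x,z}
  live b4: {x}→{x}
  live b5: {z}→∅
  live b6: {x,z}→{x,z}
  live b7: {z}→{i,z}
  live b8: {i,z}→∅
  live b9: {x}→∅

Interfere edges:
  b — {i}
  i — {b,x,z}
  x — {i,z}
  z — {i,x}

N(x) = ["i", "z"]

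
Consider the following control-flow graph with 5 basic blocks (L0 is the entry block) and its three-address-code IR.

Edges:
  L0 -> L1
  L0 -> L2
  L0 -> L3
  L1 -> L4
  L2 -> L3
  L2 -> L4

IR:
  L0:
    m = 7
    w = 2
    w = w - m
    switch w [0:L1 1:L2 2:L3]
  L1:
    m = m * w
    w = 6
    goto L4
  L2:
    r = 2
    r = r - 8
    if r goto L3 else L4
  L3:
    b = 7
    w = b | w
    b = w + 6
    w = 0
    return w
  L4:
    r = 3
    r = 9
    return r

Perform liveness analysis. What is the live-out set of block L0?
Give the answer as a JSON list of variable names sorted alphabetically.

def/use:
  L0: {m,w} / ∅
  L1: {m,w} / {m,w}
  L2: {r} / ∅
  L3: {b,w} / {w}
  L4: {r} / ∅

Live sets:
  live L0: ∅→{m,w}
  live L1: {m,w}→∅
  live L2: {w}→{w}
  live L3: {w}→∅
  live L4: ∅→∅

live-out(L0) = ["m", "w"]

Answer: ["m", "w"]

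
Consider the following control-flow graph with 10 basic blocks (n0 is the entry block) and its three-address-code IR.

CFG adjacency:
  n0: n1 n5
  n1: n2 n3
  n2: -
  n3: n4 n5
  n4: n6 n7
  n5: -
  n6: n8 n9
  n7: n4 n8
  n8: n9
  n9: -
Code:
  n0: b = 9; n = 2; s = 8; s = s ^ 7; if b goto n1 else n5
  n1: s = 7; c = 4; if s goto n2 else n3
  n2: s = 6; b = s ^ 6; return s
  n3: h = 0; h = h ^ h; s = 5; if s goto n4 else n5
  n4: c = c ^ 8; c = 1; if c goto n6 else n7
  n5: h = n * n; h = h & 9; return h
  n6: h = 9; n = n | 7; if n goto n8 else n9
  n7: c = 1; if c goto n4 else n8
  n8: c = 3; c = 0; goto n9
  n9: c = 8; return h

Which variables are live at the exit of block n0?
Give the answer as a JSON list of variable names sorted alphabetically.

Per-block:
  n0 def {b,n,s} use ∅
  n1 def {c,s} use ∅
  n2 def {b,s} use ∅
  n3 def {h,s} use ∅
  n4 def {c} use {c}
  n5 def {h} use {n}
  n6 def {h,n} use {n}
  n7 def {c} use ∅
  n8 def {c} use ∅
  n9 def {c} use {h}

Live sets:
  n0 li=∅ lo={n}
  n1 li={n} lo={c,n}
  n2 li=∅ lo=∅
  n3 li={c,n} lo={c,h,n}
  n4 li={c,h,n} lo={h,n}
  n5 li={n} lo=∅
  n6 li={n} lo={h}
  n7 li={h,n} lo={c,h,n}
  n8 li={h} lo={h}
  n9 li={h} lo=∅

live-out(n0) = ["n"]

Answer: ["n"]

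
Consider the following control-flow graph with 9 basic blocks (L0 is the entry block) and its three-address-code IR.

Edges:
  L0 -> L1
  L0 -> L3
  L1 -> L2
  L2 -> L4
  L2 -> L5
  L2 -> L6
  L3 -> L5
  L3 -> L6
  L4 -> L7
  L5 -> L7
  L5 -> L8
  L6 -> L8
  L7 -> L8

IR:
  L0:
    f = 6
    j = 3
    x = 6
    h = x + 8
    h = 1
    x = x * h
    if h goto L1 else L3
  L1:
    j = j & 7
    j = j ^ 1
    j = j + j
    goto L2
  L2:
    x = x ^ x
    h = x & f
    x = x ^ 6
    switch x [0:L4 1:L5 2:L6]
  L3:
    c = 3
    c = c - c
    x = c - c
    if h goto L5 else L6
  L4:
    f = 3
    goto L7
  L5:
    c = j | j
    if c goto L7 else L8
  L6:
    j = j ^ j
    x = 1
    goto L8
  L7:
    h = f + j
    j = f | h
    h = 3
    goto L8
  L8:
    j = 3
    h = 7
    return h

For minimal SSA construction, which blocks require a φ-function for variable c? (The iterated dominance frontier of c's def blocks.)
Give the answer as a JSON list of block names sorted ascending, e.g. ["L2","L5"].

idom tree: L1←L0 L2←L1 L3←L0 L4←L2 L5←L0 L6←L0 L7←L0 L8←L0
Dom at joins:
  L5: preds {L2,L3}: {L0,L1,L2} ∩ {L0,L3} = {L0}; idom=L0
  L6: preds {L2,L3}: {L0,L1,L2} ∩ {L0,L3} = {L0}; idom=L0
  L7: preds {L4,L5}: {L0,L1,L2,L4} ∩ {L0,L5} = {L0}; idom=L0
  L8: preds {L5,L6,L7}: {L0,L5} ∩ {L0,L6} ∩ {L0,L7} = {L0}; idom=L0

DF derivation:
  L5←L2: walk L2→L1 to L0
  L5←L3: walk L3 to L0
  L6←L2: walk L2→L1 to L0
  L6←L3: walk L3 to L0
  L7←L4: walk L4→L2→L1 to L0
  L7←L5: walk L5 to L0
  L8←L5: walk L5 to L0
  L8←L6: walk L6 to L0
  L8←L7: walk L7 to L0
  L0 → ∅
  L1 → {L5,L6,L7}
  L2 → {L5,L6,L7}
  L3 → {L5,L6}
  L4 → {L7}
  L5 → {L7,L8}
  L6 → {L8}
  L7 → {L8}
  L8 → ∅

φ for c: defs {L3,L5}
  DF⁺ = {L5,L6,L7,L8}

Answer: ["L5", "L6", "L7", "L8"]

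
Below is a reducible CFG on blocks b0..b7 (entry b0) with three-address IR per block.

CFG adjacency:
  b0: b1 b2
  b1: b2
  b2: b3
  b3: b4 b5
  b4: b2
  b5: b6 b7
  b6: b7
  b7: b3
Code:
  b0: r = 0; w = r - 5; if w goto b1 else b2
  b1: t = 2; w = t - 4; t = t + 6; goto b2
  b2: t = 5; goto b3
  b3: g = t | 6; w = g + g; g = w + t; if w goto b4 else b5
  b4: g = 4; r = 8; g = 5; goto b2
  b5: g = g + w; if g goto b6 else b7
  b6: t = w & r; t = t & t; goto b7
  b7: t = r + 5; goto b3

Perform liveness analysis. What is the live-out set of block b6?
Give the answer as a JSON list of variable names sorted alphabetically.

def/use:
  b0: def={r,w} ue=∅
  b1: def={t,w} ue=∅
  b2: def={t} ue=∅
  b3: def={g,w} ue={t}
  b4: def={g,r} ue=∅
  b5: def={g} ue={g,w}
  b6: def={t} ue={r,w}
  b7: def={t} ue={r}

Liveness:
  b0: in=∅ out={r}
  b1: in={r} out={r}
  b2: in={r} out={r,t}
  b3: in={r,t} out={g,r,w}
  b4: in=∅ out={r}
  b5: in={g,r,w} out={r,w}
  b6: in={r,w} out={r}
  b7: in={r} out={r,t}

live-out(b6) = ["r"]

Answer: ["r"]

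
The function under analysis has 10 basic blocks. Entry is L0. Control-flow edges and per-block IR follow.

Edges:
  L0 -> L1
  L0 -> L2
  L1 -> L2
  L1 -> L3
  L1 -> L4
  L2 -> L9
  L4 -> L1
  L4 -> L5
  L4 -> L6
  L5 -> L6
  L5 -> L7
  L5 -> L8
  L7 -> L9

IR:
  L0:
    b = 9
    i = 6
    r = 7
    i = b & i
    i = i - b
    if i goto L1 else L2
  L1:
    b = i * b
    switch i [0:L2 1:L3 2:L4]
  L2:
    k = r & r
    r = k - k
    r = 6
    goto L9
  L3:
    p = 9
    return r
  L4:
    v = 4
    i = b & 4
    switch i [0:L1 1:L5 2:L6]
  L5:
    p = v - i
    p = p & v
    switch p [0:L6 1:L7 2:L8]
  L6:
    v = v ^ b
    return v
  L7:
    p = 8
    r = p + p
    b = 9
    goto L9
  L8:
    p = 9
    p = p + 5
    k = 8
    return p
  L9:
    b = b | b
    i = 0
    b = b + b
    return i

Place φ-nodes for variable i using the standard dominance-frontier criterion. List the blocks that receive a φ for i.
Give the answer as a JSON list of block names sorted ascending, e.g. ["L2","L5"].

Answer: ["L1", "L2", "L9"]

Derivation:
idom tree: L1←L0 L2←L0 L3←L1 L4←L1 L5←L4 L6←L4 L7←L5 L8←L5 L9←L0
Join-block Dom:
  L1: preds {L0,L4}: {L0} ∩ {L0,L1,L4} = {L0}; idom=L0
  L2: preds {L0,L1}: {L0} ∩ {L0,L1} = {L0}; idom=L0
  L6: preds {L4,L5}: {L0,L1,L4} ∩ {L0,L1,L4,L5} = {L0,L1,L4}; idom=L4
  L9: preds {L2,L7}: {L0,L2} ∩ {L0,L1,L4,L5,L7} = {L0}; idom=L0

DF derivation:
  L1←L0: walk · to L0
  L1←L4: walk L4→L1 to L0
  L2←L0: walk · to L0
  L2←L1: walk L1 to L0
  L6←L4: walk · to L4
  L6←L5: walk L5 to L4
  L9←L2: walk L2 to L0
  L9←L7: walk L7→L5→L4→L1 to L0
  L0 → ∅
  L1 → {L1,L2,L9}
  L2 → {L9}
  L3 → ∅
  L4 → {L1,L9}
  L5 → {L6,L9}
  L6 → ∅
  L7 → {L9}
  L8 → ∅
  L9 → ∅

φ for i: defs {L0,L4,L9}
  DF⁺ = {L1,L2,L9}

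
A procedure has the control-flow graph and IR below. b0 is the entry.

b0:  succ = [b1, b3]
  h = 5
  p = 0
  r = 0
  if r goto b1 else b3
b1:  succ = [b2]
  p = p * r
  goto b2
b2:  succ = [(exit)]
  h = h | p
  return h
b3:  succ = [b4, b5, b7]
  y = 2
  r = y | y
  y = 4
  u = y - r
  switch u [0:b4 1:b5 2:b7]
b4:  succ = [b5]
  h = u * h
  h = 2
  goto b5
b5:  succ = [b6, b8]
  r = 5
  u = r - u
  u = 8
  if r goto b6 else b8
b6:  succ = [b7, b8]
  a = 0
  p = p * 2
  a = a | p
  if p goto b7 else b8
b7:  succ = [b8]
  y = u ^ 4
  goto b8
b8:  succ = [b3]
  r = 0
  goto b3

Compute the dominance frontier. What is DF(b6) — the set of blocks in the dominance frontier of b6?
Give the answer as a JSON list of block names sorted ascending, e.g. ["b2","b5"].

idom tree: b1←b0 b2←b1 b3←b0 b4←b3 b5←b3 b6←b5 b7←b3 b8←b3
Dom∩ at merges:
  b3: preds {b0,b8}: {b0} ∩ {b0,b3,b8} = {b0}; idom=b0
  b5: preds {b3,b4}: {b0,b3} ∩ {b0,b3,b4} = {b0,b3}; idom=b3
  b7: preds {b3,b6}: {b0,b3} ∩ {b0,b3,b5,b6} = {b0,b3}; idom=b3
  b8: preds {b5,b6,b7}: {b0,b3,b5} ∩ {b0,b3,b5,b6} ∩ {b0,b3,b7} = {b0,b3}; idom=b3

DF walk-up:
  join b3 pred b0: · stop@b0
  join b3 pred b8: b8→b3 stop@b0
  join b5 pred b3: · stop@b3
  join b5 pred b4: b4 stop@b3
  join b7 pred b3: · stop@b3
  join b7 pred b6: b6→b5 stop@b3
  join b8 pred b5: b5 stop@b3
  join b8 pred b6: b6→b5 stop@b3
  join b8 pred b7: b7 stop@b3
  b0 → ∅
  b1 → ∅
  b2 → ∅
  b3 → {b3}
  b4 → {b5}
  b5 → {b7,b8}
  b6 → {b7,b8}
  b7 → {b8}
  b8 → {b3}

DF(b6) = ["b7", "b8"]

Answer: ["b7", "b8"]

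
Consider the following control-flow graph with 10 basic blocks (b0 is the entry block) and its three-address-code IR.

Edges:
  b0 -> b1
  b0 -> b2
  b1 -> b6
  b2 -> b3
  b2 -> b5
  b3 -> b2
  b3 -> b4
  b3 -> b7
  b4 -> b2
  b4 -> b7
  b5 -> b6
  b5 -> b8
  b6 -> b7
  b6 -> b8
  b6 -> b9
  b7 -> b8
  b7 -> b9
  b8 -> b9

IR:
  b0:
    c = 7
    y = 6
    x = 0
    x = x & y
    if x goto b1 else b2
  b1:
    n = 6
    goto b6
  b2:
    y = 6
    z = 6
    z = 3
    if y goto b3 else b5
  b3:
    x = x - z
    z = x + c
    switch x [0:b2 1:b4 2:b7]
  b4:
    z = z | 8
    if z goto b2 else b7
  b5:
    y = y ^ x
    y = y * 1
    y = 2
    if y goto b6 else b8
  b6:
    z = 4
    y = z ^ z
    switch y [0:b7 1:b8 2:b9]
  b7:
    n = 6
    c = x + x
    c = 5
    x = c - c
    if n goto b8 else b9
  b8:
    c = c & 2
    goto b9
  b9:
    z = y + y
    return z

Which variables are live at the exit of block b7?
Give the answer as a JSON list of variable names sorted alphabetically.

Answer: ["c", "y"]

Working:
Per-block:
  b0: def={c,x,y} ue=∅
  b1: def={n} ue=∅
  b2: def={y,z} ue=∅
  b3: def={x,z} ue={c,x,z}
  b4: def={z} ue={z}
  b5: def={y} ue={x,y}
  b6: def={y,z} ue=∅
  b7: def={c,n,x} ue={x}
  b8: def={c} ue={c}
  b9: def={z} ue={y}

Backward fixpoint:
  b0 li=∅ lo={c,x}
  b1 li={c,x} lo={c,x}
  b2 li={c,x} lo={c,x,y,z}
  b3 li={c,x,y,z} lo={c,x,y,z}
  b4 li={c,x,y,z} lo={c,x,y}
  b5 li={c,x,y} lo={c,x,y}
  b6 li={c,x} lo={c,x,y}
  b7 li={x,y} lo={c,y}
  b8 li={c,y} lo={y}
  b9 li={y} lo=∅

live-out(b7) = ["c", "y"]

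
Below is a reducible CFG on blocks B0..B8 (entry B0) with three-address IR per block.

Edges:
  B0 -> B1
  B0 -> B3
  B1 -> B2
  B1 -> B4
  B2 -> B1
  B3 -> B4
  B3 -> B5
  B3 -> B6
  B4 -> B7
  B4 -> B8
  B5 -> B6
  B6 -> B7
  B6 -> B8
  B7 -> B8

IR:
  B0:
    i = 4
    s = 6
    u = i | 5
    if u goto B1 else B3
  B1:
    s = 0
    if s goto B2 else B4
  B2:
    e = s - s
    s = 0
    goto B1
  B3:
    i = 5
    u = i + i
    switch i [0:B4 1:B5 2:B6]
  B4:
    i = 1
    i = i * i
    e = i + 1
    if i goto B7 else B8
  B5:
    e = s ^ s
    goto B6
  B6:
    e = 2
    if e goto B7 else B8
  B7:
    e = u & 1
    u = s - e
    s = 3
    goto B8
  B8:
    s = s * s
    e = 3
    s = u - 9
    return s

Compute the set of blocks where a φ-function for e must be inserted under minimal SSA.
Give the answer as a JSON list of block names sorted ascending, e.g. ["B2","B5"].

Answer: ["B1", "B4", "B6", "B7", "B8"]

Derivation:
idom tree: B1←B0 B2←B1 B3←B0 B4←B0 B5←B3 B6←B3 B7←B0 B8←B0
Dom∩ at merges:
  B1: preds {B0,B2}: {B0} ∩ {B0,B1,B2} = {B0}; idom=B0
  B4: preds {B1,B3}: {B0,B1} ∩ {B0,B3} = {B0}; idom=B0
  B6: preds {B3,B5}: {B0,B3} ∩ {B0,B3,B5} = {B0,B3}; idom=B3
  B7: preds {B4,B6}: {B0,B4} ∩ {B0,B3,B6} = {B0}; idom=B0
  B8: preds {B4,B6,B7}: {B0,B4} ∩ {B0,B3,B6} ∩ {B0,B7} = {B0}; idom=B0

Frontier:
  B1←B0: walk · to B0
  B1←B2: walk B2→B1 to B0
  B4←B1: walk B1 to B0
  B4←B3: walk B3 to B0
  B6←B3: walk · to B3
  B6←B5: walk B5 to B3
  B7←B4: walk B4 to B0
  B7←B6: walk B6→B3 to B0
  B8←B4: walk B4 to B0
  B8←B6: walk B6→B3 to B0
  B8←B7: walk B7 to B0
  DF(B0)=∅
  DF(B1)={B1,B4}
  DF(B2)={B1}
  DF(B3)={B4,B7,B8}
  DF(B4)={B7,B8}
  DF(B5)={B6}
  DF(B6)={B7,B8}
  DF(B7)={B8}
  DF(B8)=∅

φ for e: defs {B2,B4,B5,B6,B7,B8}
  DF⁺ = {B1,B4,B6,B7,B8}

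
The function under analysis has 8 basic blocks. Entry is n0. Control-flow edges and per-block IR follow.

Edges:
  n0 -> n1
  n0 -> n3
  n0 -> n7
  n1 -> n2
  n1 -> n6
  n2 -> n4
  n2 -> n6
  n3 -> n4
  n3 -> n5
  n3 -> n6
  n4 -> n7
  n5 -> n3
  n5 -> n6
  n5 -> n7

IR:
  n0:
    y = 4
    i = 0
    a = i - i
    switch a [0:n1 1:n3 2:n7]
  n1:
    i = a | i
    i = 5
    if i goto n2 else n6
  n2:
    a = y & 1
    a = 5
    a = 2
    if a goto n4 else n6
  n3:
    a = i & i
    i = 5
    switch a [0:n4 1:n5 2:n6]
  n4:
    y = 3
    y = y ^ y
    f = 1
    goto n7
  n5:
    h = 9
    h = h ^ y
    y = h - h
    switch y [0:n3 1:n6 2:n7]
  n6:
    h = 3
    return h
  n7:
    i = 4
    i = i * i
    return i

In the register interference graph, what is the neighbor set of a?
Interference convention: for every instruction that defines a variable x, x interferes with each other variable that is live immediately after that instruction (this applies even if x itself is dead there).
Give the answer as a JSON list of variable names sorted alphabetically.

Answer: ["i", "y"]

Analysis:
Block summaries:
  n0: def={a,i,y} ue=∅
  n1: def={i} ue={a,i}
  n2: def={a} ue={y}
  n3: def={a,i} ue={i}
  n4: def={f,y} ue=∅
  n5: def={h,y} ue={y}
  n6: def={h} ue=∅
  n7: def={i} ue=∅

Liveness:
  n0: in=∅ out={a,i,y}
  n1: in={a,i,y} out={y}
  n2: in={y} out=∅
  n3: in={i,y} out={i,y}
  n4: in=∅ out=∅
  n5: in={i,y} out={i,y}
  n6: in=∅ out=∅
  n7: in=∅ out=∅

Conflict graph:
  a — {i,y}
  f — ∅
  h — {i,y}
  i — {a,h,y}
  y — {a,h,i}

N(a) = ["i", "y"]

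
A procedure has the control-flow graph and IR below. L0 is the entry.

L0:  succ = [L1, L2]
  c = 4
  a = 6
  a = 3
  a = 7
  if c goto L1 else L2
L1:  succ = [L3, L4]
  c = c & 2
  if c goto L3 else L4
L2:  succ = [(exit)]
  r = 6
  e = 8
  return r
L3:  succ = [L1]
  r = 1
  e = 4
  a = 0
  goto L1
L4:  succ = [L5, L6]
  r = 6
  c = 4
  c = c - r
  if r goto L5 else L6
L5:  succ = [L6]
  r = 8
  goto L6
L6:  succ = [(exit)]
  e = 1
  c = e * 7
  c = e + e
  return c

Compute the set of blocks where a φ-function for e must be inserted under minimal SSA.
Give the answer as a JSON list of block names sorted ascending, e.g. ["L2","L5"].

idom tree: L1←L0 L2←L0 L3←L1 L4←L1 L5←L4 L6←L4
Dom∩ at merges:
  L1: preds {L0,L3}: {L0} ∩ {L0,L1,L3} = {L0}; idom=L0
  L6: preds {L4,L5}: {L0,L1,L4} ∩ {L0,L1,L4,L5} = {L0,L1,L4}; idom=L4

DF walk-up:
  L1←L0: walk · to L0
  L1←L3: walk L3→L1 to L0
  L6←L4: walk · to L4
  L6←L5: walk L5 to L4
  DF(L0)=∅
  DF(L1)={L1}
  DF(L2)=∅
  DF(L3)={L1}
  DF(L4)=∅
  DF(L5)={L6}
  DF(L6)=∅

φ for e: defs {L2,L3,L6}
  DF⁺ = {L1}

Answer: ["L1"]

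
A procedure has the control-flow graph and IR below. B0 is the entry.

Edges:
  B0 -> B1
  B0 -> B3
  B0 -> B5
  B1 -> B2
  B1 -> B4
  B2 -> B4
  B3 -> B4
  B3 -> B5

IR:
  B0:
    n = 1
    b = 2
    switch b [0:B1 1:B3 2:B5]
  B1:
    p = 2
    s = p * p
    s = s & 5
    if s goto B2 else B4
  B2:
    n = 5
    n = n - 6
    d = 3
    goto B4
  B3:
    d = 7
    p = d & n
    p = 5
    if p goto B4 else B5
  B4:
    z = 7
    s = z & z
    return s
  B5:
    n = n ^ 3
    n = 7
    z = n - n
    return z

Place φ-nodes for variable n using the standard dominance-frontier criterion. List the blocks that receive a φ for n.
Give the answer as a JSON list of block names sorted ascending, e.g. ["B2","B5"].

idom tree: B1←B0 B2←B1 B3←B0 B4←B0 B5←B0
Join-block Dom:
  B4: preds {B1,B2,B3}: {B0,B1} ∩ {B0,B1,B2} ∩ {B0,B3} = {B0}; idom=B0
  B5: preds {B0,B3}: {B0} ∩ {B0,B3} = {B0}; idom=B0

DF walk-up:
  B4←B1: walk B1 to B0
  B4←B2: walk B2→B1 to B0
  B4←B3: walk B3 to B0
  B5←B0: walk · to B0
  B5←B3: walk B3 to B0
  B0 → ∅
  B1 → {B4}
  B2 → {B4}
  B3 → {B4,B5}
  B4 → ∅
  B5 → ∅

φ for n: defs {B0,B2,B5}
  DF⁺ = {B4}

Answer: ["B4"]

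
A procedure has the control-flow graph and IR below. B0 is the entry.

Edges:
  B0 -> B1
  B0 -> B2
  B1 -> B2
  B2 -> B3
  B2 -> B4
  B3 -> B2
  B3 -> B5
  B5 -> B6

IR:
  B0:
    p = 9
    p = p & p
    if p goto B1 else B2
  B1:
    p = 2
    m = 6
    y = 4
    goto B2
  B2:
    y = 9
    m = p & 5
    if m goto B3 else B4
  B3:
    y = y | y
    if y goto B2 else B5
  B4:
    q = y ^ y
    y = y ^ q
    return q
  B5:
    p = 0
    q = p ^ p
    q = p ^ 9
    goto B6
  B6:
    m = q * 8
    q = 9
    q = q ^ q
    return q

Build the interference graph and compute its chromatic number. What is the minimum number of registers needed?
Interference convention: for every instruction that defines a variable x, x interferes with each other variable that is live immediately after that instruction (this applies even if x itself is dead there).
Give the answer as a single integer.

Answer: 3

Working:
def/use:
  B0 def {p} use ∅
  B1 def {m,p,y} use ∅
  B2 def {m,y} use {p}
  B3 def {y} use {y}
  B4 def {q,y} use {y}
  B5 def {p,q} use ∅
  B6 def {m,q} use {q}

Live sets:
  live B0: ∅→{p}
  live B1: ∅→{p}
  live B2: {p}→{p,y}
  live B3: {p,y}→{p}
  live B4: {y}→∅
  live B5: ∅→{q}
  live B6: {q}→∅

Interference:
  m↔{p,y}
  p↔{m,q,y}
  q↔{p,y}
  y↔{m,p,q}

Chromatic number:
  lower bound: {m,p,y} mutually conflict ⇒ χ ≥ 3
  3-colouring: r0={p}  r1={y}  r2={m,q}
  χ = 3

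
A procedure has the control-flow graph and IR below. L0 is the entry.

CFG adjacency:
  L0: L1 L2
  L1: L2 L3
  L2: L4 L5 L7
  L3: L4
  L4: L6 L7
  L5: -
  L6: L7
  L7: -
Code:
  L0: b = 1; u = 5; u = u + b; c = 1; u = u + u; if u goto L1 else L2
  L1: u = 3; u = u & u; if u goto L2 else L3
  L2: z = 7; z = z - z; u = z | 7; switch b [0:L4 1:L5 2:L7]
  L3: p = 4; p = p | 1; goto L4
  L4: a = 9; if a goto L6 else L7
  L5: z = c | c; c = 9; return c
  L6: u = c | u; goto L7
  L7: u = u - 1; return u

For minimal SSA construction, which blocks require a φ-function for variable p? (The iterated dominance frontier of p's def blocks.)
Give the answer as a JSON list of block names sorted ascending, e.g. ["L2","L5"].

Answer: ["L4", "L7"]

Derivation:
idom tree: L1←L0 L2←L0 L3←L1 L4←L0 L5←L2 L6←L4 L7←L0
Join-block Dom:
  L2: preds {L0,L1}: {L0} ∩ {L0,L1} = {L0}; idom=L0
  L4: preds {L2,L3}: {L0,L2} ∩ {L0,L1,L3} = {L0}; idom=L0
  L7: preds {L2,L4,L6}: {L0,L2} ∩ {L0,L4} ∩ {L0,L4,L6} = {L0}; idom=L0

Frontier:
  join L2 pred L0: · stop@L0
  join L2 pred L1: L1 stop@L0
  join L4 pred L2: L2 stop@L0
  join L4 pred L3: L3→L1 stop@L0
  join L7 pred L2: L2 stop@L0
  join L7 pred L4: L4 stop@L0
  join L7 pred L6: L6→L4 stop@L0
  L0: DF=∅
  L1: DF={L2,L4}
  L2: DF={L4,L7}
  L3: DF={L4}
  L4: DF={L7}
  L5: DF=∅
  L6: DF={L7}
  L7: DF=∅

φ for p: defs {L3}
  DF⁺ = {L4,L7}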